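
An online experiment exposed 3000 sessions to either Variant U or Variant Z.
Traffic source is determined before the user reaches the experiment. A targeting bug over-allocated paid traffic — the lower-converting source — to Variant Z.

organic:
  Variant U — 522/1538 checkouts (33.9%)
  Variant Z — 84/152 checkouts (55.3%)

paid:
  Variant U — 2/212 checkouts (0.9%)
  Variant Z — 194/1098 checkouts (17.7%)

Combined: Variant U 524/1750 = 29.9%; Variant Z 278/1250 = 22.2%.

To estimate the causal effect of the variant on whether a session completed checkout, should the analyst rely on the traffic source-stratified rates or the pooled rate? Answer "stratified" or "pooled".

stratified

Here traffic source is a common cause — it drives both which variant a case falls under and the outcome. The crude comparison mixes populations; the stratum-specific rates are the causally relevant ones.
Within each level — organic: 33.9% vs 55.3%; paid: 0.9% vs 17.7% — Variant Z is higher every time.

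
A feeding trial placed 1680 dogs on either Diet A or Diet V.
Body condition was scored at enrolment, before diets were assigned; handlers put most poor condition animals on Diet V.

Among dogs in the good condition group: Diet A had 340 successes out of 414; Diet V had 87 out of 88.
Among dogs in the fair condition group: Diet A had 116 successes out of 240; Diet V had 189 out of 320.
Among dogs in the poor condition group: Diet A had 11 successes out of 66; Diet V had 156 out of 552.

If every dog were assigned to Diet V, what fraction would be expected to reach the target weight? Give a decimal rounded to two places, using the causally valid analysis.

0.60

Here starting body condition is a common cause — it drives both which diet a case falls under and the outcome. The crude comparison mixes populations; the stratum-specific rates are the causally relevant ones.
Standardising Diet V to the population starting body condition mix: 0.299·87/88 + 0.333·189/320 + 0.368·156/552 = 0.596.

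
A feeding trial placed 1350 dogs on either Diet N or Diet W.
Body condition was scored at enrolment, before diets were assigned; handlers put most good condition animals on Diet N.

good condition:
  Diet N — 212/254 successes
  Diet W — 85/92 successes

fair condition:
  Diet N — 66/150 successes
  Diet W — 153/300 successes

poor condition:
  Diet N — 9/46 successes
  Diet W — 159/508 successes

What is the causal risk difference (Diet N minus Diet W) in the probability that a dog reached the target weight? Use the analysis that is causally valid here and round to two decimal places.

Diet W is higher inside every starting body condition stratum but Diet N is higher in aggregate. Whether to stratify depends on how starting body condition relates to the diet.
Starting body condition differs across diets for reasons unrelated to any effect of the diet itself, and it separately predicts the outcome — a classic confounder. We must compare within starting body condition levels.
Adjusting over the population distribution of starting body condition: 0.256·(0.835−0.924) + 0.333·(0.440−0.510) + 0.410·(0.196−0.313) = -0.094.

-0.09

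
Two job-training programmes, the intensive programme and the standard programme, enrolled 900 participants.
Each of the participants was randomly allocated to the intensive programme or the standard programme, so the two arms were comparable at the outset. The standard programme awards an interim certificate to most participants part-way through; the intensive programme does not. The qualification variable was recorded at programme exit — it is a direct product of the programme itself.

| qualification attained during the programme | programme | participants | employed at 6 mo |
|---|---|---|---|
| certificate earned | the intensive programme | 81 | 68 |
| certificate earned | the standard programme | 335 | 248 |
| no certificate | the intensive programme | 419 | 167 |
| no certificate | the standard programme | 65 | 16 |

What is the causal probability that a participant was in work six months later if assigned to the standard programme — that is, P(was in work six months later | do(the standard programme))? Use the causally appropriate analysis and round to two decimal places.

The qualification attained during the programme-specific comparison favours the intensive programme throughout, but the pooled figures favour the standard programme. The question is whether to condition on qualification attained during the programme.
Qualification attained during the programme is recorded after the programme and is itself shifted by it — it sits on the causal path from programme to outcome. Conditioning on a mediator would strip out part of the effect we want; the pooled comparison gives the total causal effect.
So P(outcome | do(the standard programme)) is just the pooled rate for the standard programme: 264/400 = 0.660.

0.66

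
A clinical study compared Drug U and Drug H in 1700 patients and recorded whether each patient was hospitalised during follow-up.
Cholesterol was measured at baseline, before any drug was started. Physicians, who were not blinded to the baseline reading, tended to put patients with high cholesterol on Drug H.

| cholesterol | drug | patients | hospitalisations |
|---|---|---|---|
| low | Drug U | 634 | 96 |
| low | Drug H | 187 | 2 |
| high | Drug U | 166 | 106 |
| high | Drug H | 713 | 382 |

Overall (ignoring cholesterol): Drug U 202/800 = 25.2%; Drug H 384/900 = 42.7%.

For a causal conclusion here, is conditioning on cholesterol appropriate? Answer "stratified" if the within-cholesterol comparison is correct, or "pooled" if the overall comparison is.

stratified

Drug H is lower inside every cholesterol stratum but Drug U is lower in aggregate. Whether to stratify depends on how cholesterol relates to the drug.
Here cholesterol is a common cause — it drives both which drug a case falls under and the outcome. The crude comparison mixes populations; the stratum-specific rates are the causally relevant ones.
Within each level — low: 15.1% vs 1.1%; high: 63.9% vs 53.6% — Drug H is lower every time.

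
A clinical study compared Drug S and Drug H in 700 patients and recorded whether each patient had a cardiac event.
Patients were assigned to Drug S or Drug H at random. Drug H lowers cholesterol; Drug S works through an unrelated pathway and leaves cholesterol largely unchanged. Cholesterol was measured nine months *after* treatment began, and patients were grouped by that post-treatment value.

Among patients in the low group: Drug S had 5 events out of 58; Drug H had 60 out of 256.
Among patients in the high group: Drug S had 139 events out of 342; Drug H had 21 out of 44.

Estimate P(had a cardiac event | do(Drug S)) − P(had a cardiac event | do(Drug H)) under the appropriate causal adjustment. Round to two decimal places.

The stratified and pooled comparisons disagree (Drug S wins within each cholesterol; Drug H wins overall), so the answer turns on the causal role of cholesterol.
Cholesterol is recorded after the drug and is itself shifted by it — it sits on the causal path from drug to outcome. Conditioning on a mediator would strip out part of the effect we want; the pooled comparison gives the total causal effect.
The causal difference is the pooled difference: 0.360 − 0.270 = +0.090.

+0.09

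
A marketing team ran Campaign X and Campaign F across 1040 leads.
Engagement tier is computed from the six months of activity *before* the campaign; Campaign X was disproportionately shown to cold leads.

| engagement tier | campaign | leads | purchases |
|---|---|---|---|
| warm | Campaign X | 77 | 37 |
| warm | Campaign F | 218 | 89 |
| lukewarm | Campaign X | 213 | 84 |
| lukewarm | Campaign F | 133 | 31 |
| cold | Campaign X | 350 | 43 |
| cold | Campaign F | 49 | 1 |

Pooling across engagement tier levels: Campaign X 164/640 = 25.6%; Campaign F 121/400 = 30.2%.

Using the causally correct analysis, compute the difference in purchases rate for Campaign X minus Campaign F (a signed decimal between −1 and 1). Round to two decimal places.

Here engagement tier is a common cause — it drives both which campaign a case falls under and the outcome. The crude comparison mixes populations; the stratum-specific rates are the causally relevant ones.
Adjusting over the population distribution of engagement tier: 0.284·(0.481−0.408) + 0.333·(0.394−0.233) + 0.384·(0.123−0.020) = +0.113.

+0.11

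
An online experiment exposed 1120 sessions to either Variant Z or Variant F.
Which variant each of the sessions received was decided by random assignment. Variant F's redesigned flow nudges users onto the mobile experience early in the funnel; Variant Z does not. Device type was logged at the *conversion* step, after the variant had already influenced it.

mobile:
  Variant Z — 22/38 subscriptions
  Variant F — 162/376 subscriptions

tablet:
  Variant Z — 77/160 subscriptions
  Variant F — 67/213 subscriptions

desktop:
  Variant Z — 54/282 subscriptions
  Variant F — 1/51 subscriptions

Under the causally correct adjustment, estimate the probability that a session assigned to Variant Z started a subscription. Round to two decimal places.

Device type is recorded after the variant and is itself shifted by it — it sits on the causal path from variant to outcome. Conditioning on a mediator would strip out part of the effect we want; the pooled comparison gives the total causal effect.
So P(outcome | do(Variant Z)) is just the pooled rate for Variant Z: 153/480 = 0.319.

0.32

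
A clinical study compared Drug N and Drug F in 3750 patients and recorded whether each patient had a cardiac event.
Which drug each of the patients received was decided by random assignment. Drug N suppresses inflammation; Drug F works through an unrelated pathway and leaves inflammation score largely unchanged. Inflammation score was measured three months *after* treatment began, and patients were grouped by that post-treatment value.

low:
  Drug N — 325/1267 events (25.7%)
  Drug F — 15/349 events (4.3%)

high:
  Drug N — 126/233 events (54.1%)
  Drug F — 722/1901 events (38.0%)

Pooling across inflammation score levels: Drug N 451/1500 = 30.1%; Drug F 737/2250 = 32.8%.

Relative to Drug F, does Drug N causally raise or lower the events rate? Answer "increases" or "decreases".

The stratified and pooled comparisons disagree (Drug F wins within each inflammation score; Drug N wins overall), so the answer turns on the causal role of inflammation score.
Inflammation score is downstream of the drug. One should not condition on a consequence of treatment, so the overall rates are the right comparison.
Pooled: Drug N 30.1% vs Drug F 32.8%; Drug N is lower overall.

decreases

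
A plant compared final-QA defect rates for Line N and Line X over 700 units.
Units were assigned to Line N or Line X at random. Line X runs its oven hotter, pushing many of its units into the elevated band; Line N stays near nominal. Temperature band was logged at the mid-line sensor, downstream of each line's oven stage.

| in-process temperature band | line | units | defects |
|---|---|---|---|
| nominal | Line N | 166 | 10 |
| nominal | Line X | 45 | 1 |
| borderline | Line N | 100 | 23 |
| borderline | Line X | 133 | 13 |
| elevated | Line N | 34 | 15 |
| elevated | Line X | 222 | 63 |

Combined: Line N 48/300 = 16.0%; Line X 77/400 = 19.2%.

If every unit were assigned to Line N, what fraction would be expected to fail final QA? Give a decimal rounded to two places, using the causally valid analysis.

0.16

In-process temperature band here is a post-treatment variable shaped by the line; conditioning on it would introduce bias rather than remove it. The overall comparison is the causal one.
So P(outcome | do(Line N)) is just the pooled rate for Line N: 48/300 = 0.160.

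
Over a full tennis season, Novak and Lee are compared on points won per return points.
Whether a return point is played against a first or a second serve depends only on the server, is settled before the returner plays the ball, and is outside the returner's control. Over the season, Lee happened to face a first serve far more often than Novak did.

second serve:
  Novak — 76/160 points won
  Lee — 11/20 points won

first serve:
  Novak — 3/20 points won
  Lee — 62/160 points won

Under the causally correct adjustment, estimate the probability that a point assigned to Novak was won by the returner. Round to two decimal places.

Nothing the player does changes serve type; the imbalance is an allocation artefact. With serve type also predicting the outcome, the pooled figure is confounded, and the within-stratum comparison is the causal one.
Standardising Novak to the population serve type mix: 0.500·76/160 + 0.500·3/20 = 0.312.

0.31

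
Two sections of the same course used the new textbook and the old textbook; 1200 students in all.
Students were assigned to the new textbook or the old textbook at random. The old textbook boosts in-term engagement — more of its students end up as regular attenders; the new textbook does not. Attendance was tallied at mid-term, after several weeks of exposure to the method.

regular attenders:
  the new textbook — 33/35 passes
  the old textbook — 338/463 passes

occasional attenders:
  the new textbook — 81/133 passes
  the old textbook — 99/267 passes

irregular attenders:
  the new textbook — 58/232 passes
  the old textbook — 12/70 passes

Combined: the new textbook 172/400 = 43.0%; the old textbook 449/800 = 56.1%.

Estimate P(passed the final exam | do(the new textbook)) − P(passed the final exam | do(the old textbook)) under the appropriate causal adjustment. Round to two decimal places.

Because the teaching method influences mid-term attendance, mid-term attendance is a post-treatment mediator, not a confounder. Stratifying on it would bias the estimate; the causal effect is the crude pooled difference.
The causal difference is the pooled difference: 0.430 − 0.561 = -0.131.

-0.13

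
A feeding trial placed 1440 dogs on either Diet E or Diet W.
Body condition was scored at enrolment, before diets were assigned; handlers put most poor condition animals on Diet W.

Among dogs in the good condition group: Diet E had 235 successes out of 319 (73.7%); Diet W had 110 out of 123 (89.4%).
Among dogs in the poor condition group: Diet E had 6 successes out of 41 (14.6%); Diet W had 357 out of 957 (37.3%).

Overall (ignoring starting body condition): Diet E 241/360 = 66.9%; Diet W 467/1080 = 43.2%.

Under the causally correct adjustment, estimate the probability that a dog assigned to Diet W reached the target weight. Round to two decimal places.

Here starting body condition is a common cause — it drives both which diet a case falls under and the outcome. The crude comparison mixes populations; the stratum-specific rates are the causally relevant ones.
Standardising Diet W to the population starting body condition mix: 0.307·110/123 + 0.693·357/957 = 0.533.

0.53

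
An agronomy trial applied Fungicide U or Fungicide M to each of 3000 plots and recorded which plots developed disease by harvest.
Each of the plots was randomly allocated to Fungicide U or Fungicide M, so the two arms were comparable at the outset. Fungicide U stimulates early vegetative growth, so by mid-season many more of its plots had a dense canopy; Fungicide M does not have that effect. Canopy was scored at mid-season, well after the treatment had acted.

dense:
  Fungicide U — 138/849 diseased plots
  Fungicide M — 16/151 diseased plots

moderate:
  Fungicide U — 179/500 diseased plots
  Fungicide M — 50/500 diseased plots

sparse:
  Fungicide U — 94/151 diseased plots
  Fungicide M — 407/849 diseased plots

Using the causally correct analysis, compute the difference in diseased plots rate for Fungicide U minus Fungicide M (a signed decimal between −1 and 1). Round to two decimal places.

The distribution of mid-season canopy is itself part of what the fungicide does — it is an intermediate outcome. Holding it fixed would remove that part of the effect; the total effect is the pooled difference.
The causal difference is the pooled difference: 0.274 − 0.315 = -0.041.

-0.04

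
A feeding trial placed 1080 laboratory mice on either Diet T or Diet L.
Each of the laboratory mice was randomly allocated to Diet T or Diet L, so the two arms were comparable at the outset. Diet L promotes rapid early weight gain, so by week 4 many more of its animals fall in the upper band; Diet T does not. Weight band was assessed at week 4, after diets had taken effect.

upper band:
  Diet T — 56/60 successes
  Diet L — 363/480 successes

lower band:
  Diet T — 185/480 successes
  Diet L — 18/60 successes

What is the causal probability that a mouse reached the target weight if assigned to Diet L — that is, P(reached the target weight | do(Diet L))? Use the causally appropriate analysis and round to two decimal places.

0.71

Within every week-4 weight band level Diet T has the higher rate, yet pooled Diet L does — Simpson's reversal.
The distribution of week-4 weight band is itself part of what the diet does — it is an intermediate outcome. Holding it fixed would remove that part of the effect; the total effect is the pooled difference.
So P(outcome | do(Diet L)) is just the pooled rate for Diet L: 381/540 = 0.706.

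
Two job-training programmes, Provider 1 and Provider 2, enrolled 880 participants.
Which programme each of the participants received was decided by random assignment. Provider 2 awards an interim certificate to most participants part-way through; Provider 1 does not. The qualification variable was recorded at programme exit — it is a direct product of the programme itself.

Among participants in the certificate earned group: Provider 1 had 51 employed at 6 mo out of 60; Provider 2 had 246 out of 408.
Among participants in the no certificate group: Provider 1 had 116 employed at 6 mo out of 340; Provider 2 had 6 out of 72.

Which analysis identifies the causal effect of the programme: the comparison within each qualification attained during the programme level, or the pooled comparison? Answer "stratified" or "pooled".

pooled

The distribution of qualification attained during the programme is itself part of what the programme does — it is an intermediate outcome. Holding it fixed would remove that part of the effect; the total effect is the pooled difference.
Pooled: Provider 1 41.8% vs Provider 2 52.5%; Provider 2 is higher overall.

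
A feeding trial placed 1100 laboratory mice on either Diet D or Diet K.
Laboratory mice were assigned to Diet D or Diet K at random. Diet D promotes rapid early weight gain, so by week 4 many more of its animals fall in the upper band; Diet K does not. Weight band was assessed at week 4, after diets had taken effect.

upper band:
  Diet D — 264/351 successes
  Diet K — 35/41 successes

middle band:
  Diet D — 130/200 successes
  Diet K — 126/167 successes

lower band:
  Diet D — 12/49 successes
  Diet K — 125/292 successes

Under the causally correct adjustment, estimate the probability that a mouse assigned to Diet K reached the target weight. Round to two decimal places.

Week-4 weight band is recorded after the diet and is itself shifted by it — it sits on the causal path from diet to outcome. Conditioning on a mediator would strip out part of the effect we want; the pooled comparison gives the total causal effect.
So P(outcome | do(Diet K)) is just the pooled rate for Diet K: 286/500 = 0.572.

0.57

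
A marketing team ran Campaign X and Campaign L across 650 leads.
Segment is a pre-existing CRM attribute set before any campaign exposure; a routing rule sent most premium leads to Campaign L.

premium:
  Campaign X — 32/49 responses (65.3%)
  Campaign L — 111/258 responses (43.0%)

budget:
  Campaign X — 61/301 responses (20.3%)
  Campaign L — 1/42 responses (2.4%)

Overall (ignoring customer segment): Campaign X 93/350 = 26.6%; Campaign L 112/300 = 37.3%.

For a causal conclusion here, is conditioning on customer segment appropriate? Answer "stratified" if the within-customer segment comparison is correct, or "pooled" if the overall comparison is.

stratified

The customer segment-specific comparison favours Campaign X throughout, but the pooled figures favour Campaign L. The question is whether to condition on customer segment.
The imbalance in customer segment arose from how leads were allocated, not from anything the campaign did; and customer segment independently affects the outcome. The pooled gap is confounded — condition on customer segment.
Within each level — premium: 65.3% vs 43.0%; budget: 20.3% vs 2.4% — Campaign X is higher every time.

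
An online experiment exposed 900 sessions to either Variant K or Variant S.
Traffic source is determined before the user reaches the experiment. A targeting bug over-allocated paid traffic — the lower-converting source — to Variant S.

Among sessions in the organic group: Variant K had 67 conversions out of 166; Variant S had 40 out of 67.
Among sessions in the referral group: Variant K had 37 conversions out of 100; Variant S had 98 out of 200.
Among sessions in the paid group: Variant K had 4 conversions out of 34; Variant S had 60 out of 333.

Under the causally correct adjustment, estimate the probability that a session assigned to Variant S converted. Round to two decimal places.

Since traffic source is a pre-existing factor (not a product of the variant) and it affects the outcome on its own, it is a confounder. The stratified rates, not the pooled rate, identify the causal effect.
Standardising Variant S to the population traffic source mix: 0.259·40/67 + 0.333·98/200 + 0.408·60/333 = 0.391.

0.39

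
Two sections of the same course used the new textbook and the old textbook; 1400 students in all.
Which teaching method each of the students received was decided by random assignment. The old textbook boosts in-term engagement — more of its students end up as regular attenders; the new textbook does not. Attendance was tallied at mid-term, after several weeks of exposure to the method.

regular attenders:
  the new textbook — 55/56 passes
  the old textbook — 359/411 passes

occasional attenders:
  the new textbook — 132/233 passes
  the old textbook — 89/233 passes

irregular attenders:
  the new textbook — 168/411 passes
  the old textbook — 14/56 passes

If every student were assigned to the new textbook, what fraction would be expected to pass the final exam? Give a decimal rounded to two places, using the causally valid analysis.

0.51

Within every mid-term attendance level the new textbook has the higher rate, yet pooled the old textbook does — Simpson's reversal.
Mid-term attendance lies on the pathway teaching method → mid-term attendance → outcome, so adjusting for it blocks the indirect effect. For the total causal effect of teaching method, use the unadjusted pooled rates.
So P(outcome | do(the new textbook)) is just the pooled rate for the new textbook: 355/700 = 0.507.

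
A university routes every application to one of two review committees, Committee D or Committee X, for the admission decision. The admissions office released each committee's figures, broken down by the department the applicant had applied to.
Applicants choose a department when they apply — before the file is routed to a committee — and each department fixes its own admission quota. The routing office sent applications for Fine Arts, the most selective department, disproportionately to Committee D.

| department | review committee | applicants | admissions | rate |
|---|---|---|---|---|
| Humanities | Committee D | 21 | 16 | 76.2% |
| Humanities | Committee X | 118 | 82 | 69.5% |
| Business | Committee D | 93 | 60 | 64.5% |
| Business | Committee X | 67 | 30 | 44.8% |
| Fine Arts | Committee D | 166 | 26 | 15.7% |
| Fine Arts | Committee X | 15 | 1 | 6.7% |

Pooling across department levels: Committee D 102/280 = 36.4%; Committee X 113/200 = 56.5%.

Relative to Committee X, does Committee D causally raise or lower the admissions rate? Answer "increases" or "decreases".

The imbalance in department arose from how applicants were allocated, not from anything the review committee did; and department independently affects the outcome. The pooled gap is confounded — condition on department.
Within each level — Humanities: 76.2% vs 69.5%; Business: 64.5% vs 44.8%; Fine Arts: 15.7% vs 6.7% — Committee D is higher every time.

increases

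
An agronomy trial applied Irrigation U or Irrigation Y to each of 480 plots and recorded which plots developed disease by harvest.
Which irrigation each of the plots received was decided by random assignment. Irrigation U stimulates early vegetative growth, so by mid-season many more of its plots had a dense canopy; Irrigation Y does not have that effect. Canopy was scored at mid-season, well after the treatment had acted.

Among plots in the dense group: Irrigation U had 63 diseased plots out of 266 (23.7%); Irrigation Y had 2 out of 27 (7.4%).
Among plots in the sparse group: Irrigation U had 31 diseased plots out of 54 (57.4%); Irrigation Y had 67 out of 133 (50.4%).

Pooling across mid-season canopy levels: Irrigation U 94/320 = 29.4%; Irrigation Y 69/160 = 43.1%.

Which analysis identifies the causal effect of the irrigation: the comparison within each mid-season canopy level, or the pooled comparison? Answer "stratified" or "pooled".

The stratified and pooled comparisons disagree (Irrigation Y wins within each mid-season canopy; Irrigation U wins overall), so the answer turns on the causal role of mid-season canopy.
Mid-season canopy is downstream of the irrigation. One should not condition on a consequence of treatment, so the overall rates are the right comparison.
Pooled: Irrigation U 29.4% vs Irrigation Y 43.1%; Irrigation U is lower overall.

pooled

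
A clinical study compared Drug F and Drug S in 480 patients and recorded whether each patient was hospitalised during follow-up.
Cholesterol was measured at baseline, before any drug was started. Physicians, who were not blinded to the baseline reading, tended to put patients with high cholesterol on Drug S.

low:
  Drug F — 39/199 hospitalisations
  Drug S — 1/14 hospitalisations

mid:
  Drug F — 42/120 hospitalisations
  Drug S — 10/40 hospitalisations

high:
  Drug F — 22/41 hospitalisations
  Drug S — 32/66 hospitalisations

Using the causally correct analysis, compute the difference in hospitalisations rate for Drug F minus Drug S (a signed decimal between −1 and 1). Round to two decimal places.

The cholesterol-specific comparison favours Drug S throughout, but the pooled figures favour Drug F. The question is whether to condition on cholesterol.
Since cholesterol is a pre-existing factor (not a product of the drug) and it affects the outcome on its own, it is a confounder. The stratified rates, not the pooled rate, identify the causal effect.
Adjusting over the population distribution of cholesterol: 0.444·(0.196−0.071) + 0.333·(0.350−0.250) + 0.223·(0.537−0.485) = +0.100.

+0.10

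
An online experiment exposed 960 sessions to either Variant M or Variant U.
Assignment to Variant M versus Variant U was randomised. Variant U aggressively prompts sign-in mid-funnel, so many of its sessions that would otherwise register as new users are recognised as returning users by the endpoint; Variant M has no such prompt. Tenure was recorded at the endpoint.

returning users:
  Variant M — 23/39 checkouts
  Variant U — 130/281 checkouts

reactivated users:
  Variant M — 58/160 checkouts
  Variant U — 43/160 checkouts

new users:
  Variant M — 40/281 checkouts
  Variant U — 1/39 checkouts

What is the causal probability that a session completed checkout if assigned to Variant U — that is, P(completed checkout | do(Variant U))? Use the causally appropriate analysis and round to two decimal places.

The user tenure-specific comparison favours Variant M throughout, but the pooled figures favour Variant U. The question is whether to condition on user tenure.
User tenure is downstream of the variant. One should not condition on a consequence of treatment, so the overall rates are the right comparison.
So P(outcome | do(Variant U)) is just the pooled rate for Variant U: 174/480 = 0.362.

0.36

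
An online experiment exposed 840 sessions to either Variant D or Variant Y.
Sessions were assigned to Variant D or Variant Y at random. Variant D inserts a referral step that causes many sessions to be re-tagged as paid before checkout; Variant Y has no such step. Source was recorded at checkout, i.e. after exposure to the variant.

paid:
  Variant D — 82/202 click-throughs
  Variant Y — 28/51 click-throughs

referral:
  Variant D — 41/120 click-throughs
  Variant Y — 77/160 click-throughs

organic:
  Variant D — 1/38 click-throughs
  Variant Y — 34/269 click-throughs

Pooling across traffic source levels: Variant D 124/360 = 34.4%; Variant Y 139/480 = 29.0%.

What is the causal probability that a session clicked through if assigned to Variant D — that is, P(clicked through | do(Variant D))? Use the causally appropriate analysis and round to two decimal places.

0.34

Because the variant influences traffic source, traffic source is a post-treatment mediator, not a confounder. Stratifying on it would bias the estimate; the causal effect is the crude pooled difference.
So P(outcome | do(Variant D)) is just the pooled rate for Variant D: 124/360 = 0.344.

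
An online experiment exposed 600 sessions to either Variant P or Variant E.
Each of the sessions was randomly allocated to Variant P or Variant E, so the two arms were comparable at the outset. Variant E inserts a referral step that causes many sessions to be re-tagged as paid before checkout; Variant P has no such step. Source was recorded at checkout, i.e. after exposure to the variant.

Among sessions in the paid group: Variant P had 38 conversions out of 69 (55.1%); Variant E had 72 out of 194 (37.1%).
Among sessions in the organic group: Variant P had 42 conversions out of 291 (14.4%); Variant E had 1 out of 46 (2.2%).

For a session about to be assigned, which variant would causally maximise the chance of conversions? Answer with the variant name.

Variant E

Traffic source here is a post-treatment variable shaped by the variant; conditioning on it would introduce bias rather than remove it. The overall comparison is the causal one.
Pooled: Variant P 22.2% vs Variant E 30.4%; Variant E is higher overall.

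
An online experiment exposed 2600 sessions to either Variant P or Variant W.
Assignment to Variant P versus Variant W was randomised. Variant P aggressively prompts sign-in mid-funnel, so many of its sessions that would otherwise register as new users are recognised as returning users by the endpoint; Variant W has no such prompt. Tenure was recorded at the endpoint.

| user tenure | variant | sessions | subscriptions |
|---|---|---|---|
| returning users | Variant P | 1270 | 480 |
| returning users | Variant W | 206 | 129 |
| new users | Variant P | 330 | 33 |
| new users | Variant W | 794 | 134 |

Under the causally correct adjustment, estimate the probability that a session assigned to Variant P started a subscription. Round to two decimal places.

The distribution of user tenure is itself part of what the variant does — it is an intermediate outcome. Holding it fixed would remove that part of the effect; the total effect is the pooled difference.
So P(outcome | do(Variant P)) is just the pooled rate for Variant P: 513/1600 = 0.321.

0.32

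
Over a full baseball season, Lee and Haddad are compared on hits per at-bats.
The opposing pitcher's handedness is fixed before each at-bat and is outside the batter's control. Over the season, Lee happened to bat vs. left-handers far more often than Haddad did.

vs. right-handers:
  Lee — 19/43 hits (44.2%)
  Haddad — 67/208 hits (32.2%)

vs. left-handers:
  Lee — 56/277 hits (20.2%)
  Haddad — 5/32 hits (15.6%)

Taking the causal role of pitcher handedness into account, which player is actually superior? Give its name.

Lee

Pitcher handedness is set before the player has any effect — it is not caused by the player — and it independently drives the outcome. That makes it a confounder, so the causal comparison is within pitcher handedness levels.
Within each level — vs. right-handers: 44.2% vs 32.2%; vs. left-handers: 20.2% vs 15.6% — Lee is higher every time.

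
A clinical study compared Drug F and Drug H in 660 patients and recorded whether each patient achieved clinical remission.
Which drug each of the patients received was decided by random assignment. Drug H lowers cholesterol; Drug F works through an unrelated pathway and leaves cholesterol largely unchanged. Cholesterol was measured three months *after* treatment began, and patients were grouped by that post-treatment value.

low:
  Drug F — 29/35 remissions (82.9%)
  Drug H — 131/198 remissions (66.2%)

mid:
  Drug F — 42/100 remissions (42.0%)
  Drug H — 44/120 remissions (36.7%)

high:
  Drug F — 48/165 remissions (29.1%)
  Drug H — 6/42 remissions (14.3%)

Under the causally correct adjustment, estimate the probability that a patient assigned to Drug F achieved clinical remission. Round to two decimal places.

Cholesterol is recorded after the drug and is itself shifted by it — it sits on the causal path from drug to outcome. Conditioning on a mediator would strip out part of the effect we want; the pooled comparison gives the total causal effect.
So P(outcome | do(Drug F)) is just the pooled rate for Drug F: 119/300 = 0.397.

0.40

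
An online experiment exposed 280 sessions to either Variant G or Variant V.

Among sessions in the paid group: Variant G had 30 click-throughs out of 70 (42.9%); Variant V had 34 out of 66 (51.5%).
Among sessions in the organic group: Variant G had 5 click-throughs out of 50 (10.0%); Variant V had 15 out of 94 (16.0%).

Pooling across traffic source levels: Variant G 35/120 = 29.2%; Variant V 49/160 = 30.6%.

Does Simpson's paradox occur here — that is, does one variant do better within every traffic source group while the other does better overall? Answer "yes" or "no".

no

Within each traffic source level (paid 42.9% vs 51.5%; organic 10.0% vs 16.0%), Variant V has the higher rate every time. Pooled: 29.2% vs 30.6% — Variant V has the higher rate overall. They agree.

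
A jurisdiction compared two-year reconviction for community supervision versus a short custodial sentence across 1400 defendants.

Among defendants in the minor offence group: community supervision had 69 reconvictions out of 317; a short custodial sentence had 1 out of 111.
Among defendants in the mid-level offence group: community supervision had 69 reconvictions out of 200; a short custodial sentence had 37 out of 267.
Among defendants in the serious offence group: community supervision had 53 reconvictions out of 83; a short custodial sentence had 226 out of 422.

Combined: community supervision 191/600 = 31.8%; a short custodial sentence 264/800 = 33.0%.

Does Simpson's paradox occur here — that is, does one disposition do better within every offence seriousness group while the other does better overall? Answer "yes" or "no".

Within each offence seriousness level (minor offence 21.8% vs 0.9%; mid-level offence 34.5% vs 13.9%; serious offence 63.9% vs 53.6%), a short custodial sentence has the lower rate every time. Pooled: 31.8% vs 33.0% — community supervision has the lower rate overall. The two comparisons disagree.

yes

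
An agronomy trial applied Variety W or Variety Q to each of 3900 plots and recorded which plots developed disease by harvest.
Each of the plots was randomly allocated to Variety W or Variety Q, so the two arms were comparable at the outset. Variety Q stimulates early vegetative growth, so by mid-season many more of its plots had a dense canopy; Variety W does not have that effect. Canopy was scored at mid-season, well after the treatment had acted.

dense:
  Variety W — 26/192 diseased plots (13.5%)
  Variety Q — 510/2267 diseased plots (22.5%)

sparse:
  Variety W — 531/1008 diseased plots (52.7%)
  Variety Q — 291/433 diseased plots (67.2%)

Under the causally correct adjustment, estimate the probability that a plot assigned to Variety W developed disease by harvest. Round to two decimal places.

Mid-season canopy is recorded after the variety and is itself shifted by it — it sits on the causal path from variety to outcome. Conditioning on a mediator would strip out part of the effect we want; the pooled comparison gives the total causal effect.
So P(outcome | do(Variety W)) is just the pooled rate for Variety W: 557/1200 = 0.464.

0.46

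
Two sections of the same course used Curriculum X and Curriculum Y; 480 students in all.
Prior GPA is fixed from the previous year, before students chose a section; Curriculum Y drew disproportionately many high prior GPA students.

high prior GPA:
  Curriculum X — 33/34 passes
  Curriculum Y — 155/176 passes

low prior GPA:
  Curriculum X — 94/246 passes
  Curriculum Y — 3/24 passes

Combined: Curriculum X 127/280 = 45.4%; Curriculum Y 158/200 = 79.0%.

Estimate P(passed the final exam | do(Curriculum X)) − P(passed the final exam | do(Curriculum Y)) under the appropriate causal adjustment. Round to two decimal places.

The imbalance in prior GPA band arose from how students were allocated, not from anything the teaching method did; and prior GPA band independently affects the outcome. The pooled gap is confounded — condition on prior GPA band.
Adjusting over the population distribution of prior GPA band: 0.438·(0.971−0.881) + 0.562·(0.382−0.125) = +0.184.

+0.18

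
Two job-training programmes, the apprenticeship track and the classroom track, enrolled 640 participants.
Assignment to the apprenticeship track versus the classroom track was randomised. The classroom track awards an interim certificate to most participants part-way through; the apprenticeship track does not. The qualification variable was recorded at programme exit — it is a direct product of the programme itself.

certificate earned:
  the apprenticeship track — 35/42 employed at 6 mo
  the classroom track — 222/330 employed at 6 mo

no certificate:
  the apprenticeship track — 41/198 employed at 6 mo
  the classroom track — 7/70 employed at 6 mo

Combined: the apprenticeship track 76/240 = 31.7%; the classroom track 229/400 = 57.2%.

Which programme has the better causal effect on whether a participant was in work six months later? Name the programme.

The stratified and pooled comparisons disagree (the apprenticeship track wins within each qualification attained during the programme; the classroom track wins overall), so the answer turns on the causal role of qualification attained during the programme.
Stratifying would compare programmes among participants the programmes themselves sorted into qualification attained during the programme groups — a form of selection on an intermediate. The unconditioned pooled rates give the total causal effect.
Pooled: the apprenticeship track 31.7% vs the classroom track 57.2%; the classroom track is higher overall.

the classroom track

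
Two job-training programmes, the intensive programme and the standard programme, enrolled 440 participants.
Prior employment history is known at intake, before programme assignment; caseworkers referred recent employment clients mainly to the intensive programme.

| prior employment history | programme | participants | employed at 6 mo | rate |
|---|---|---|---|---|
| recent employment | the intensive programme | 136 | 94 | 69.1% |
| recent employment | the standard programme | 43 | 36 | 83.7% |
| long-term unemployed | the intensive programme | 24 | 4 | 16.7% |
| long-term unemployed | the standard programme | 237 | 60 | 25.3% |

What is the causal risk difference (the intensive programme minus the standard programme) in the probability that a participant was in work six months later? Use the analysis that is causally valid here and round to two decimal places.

-0.11

The stratified and pooled comparisons disagree (the standard programme wins within each prior employment history; the intensive programme wins overall), so the answer turns on the causal role of prior employment history.
The imbalance in prior employment history arose from how participants were allocated, not from anything the programme did; and prior employment history independently affects the outcome. The pooled gap is confounded — condition on prior employment history.
Adjusting over the population distribution of prior employment history: 0.407·(0.691−0.837) + 0.593·(0.167−0.253) = -0.111.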